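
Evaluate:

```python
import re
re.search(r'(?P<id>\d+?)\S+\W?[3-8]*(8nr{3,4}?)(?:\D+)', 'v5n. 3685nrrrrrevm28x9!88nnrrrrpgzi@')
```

This matches one or more of a digit (lazy) (captured as 'id'); then one or more of a non-whitespace character, then optionally a non-word character, then zero or more of a character in [3-8]; then the literal '8n', then 3 to 4 of the literal 'r' (lazy) (captured); then one or more of a non-digit (non-capturing group).
`re.search` scans for the first position where the pattern succeeds.
Here no position works, so the call returns None.

None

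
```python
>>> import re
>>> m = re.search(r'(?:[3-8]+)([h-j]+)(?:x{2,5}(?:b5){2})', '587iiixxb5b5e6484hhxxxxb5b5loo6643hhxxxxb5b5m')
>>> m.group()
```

This matches one or more of a character in [3-8] (non-capturing group); then one or more of a character in [h-j] (captured); then 2 to 5 of the literal 'x', then the literal 'b5' repeated 2 times (non-capturing group).
`re.search` tries every starting position until one works.
The match spans [0:12] → '587iiixxb5b5'.
Captured: group 1 = 'iii'.

'587iiixxb5b5'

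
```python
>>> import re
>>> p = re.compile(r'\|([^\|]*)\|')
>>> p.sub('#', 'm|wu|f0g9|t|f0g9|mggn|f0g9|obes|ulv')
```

'm#f0g9#f0g9#f0g9#ulv'

`sub` substitutes '#' at each match site.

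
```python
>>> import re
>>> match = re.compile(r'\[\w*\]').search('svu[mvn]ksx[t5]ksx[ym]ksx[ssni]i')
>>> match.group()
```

'[mvn]'

The match spans [3:8] → '[mvn]'.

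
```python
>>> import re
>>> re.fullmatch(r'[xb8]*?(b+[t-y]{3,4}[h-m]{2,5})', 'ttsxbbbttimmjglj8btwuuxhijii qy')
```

None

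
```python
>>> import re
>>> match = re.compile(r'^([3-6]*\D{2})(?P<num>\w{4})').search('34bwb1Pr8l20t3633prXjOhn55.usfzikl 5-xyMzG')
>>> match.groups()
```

The match spans [0:8] → '34bwb1Pr'.
Captured: group 1 = '34bw', group 2 = 'b1Pr'.

('34bw', 'b1Pr')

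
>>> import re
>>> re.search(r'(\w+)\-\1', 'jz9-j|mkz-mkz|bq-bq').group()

A backreference is literal: `\1` must see the identical characters the first group matched.
Unlike `match`, `search` isn't anchored — it looks for the pattern anywhere in the string.
The match spans [6:13] → 'mkz-mkz'.
Captured: group 1 = 'mkz'.

'mkz-mkz'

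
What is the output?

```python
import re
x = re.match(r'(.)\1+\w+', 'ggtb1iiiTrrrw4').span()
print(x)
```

(0, 14)

`re.match` won't scan ahead — the pattern has to work from the very first character.
The match spans [0:14] → 'ggtb1iiiTrrrw4'.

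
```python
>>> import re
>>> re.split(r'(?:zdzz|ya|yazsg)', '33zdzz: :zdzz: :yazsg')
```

['33', ': :', ': :', 'zsg']

Alternation isn't longest-match — the leftmost alternative that fits at this position is chosen.
Matches to split on: at [2:6] → 'zdzz'; at [9:13] → 'zdzz'; at [16:18] → 'ya'.
Splitting on the pattern gives 4 pieces.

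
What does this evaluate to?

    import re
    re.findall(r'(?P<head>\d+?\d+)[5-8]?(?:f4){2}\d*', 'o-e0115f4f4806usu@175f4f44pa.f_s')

['0115', '175']

One capturing group, so `findall` returns just the captured substring from each match — 2 in all.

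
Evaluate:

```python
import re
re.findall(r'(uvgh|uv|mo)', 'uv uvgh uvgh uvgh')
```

`|` is ordered: at each position the engine commits to the first alternative that works.
Because there's exactly one group, `findall` drops the full match and keeps group 1 from each hit.

['uv', 'uvgh', 'uvgh', 'uvgh']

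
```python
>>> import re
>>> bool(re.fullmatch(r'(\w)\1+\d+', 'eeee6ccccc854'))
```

False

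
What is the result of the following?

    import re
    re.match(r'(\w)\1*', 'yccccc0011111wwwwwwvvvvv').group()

'y'

After group 1 captures some text, `\1` only succeeds where that same text appears again.
With `match`, the pattern is implicitly anchored at the beginning.
The match spans [0:1] → 'y'.
Captured: group 1 = 'y'.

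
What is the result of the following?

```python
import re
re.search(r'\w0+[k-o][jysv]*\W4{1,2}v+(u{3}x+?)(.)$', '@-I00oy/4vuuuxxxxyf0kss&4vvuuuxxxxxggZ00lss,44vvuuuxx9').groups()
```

The match spans [37:54] → 'Z00lss,44vvuuuxx9'.
Captured: group 1 = 'uuuxx', group 2 = '9'.

('uuuxx', '9')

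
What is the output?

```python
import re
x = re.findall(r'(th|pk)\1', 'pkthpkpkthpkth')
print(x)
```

['pk']

After group 1 captures some text, `\1` only succeeds where that same text appears again.
Scanning left to right: at [4:8] match 'pkpk', group 1 = 'pk'.
With a single group, `findall` returns only what that group captured — 1 item.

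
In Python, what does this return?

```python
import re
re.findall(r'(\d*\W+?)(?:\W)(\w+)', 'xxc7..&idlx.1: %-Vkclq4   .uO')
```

Pattern: zero or more of a digit, then one or more of a non-word character (lazy) (captured); then a non-word character (non-capturing group); then one or more of a word character (captured).
Matches: at [3:11] match '7..&idlx', groups = ('7..', 'idlx'); at [12:23] match '1: %-Vkclq4', groups = ('1: %', 'Vkclq4'); at [23:29] match '   .uO', groups = ('   ', 'uO').
2 groups means each result is a tuple of 2 captured strings — 3 here.

[('7..', 'idlx'), ('1: %', 'Vkclq4'), ('   ', 'uO')]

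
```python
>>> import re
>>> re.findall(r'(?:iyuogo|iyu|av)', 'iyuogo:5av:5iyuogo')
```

['iyuogo', 'av', 'iyuogo']

Alternation isn't longest-match — the leftmost alternative that fits at this position is chosen.
Scanning left to right: at [0:6] → 'iyuogo'; at [8:10] → 'av'; at [12:18] → 'iyuogo'.
`findall` yields the raw match text (3 of them) because the pattern has no groups.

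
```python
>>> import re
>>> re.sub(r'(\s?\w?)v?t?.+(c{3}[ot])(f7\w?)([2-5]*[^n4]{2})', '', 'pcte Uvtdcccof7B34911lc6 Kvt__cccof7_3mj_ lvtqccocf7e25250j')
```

'_ lvtqccocf7e25250j'

The pattern matches optionally whitespace, then optionally a word character (captured); then optionally a literal 'v', then optionally the literal 't', then one or more of any character; then exactly 3 of a literal 'c', then one of [ot] (captured); then the literal 'f7', then optionally a word character (captured); then zero or more of a character in [2-5], then exactly 2 of any character except [n4] (captured).
Matches: at [0:40] → 'pcte Uvtdcccof7B34911lc6 Kvt__cccof7_3mj'.
Each match is replaced by ''.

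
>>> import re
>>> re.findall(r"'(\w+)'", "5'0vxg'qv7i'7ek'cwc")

One capturing group, so `findall` returns just the captured substring from each match — 2 in all.

['0vxg', '7ek']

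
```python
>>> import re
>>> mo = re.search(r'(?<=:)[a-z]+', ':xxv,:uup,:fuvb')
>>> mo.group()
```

Because the assertion is zero-width, the text it checks is not consumed and won't appear in the result.
The match spans [1:4] → 'xxv'.

'xxv'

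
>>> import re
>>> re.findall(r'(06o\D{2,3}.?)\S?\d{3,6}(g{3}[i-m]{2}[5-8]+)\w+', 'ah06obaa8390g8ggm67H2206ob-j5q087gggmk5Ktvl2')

[('06ob-j5', 'gggmk5')]

2 groups means the one result is a tuple of 2 captured strings — 1 here.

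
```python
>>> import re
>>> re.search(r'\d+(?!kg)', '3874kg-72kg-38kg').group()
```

The negative lookahead/lookbehind blocks any match where the forbidden context is present.
The match spans [0:3] → '387'.

'387'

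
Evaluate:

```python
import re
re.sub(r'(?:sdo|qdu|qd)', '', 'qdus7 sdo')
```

's7 '

Branches in `(...|...)` are attempted left-to-right; the first branch that allows the whole pattern to succeed is taken.
Matches: at [0:3] → 'qdu'; at [6:9] → 'sdo'.
`sub` substitutes '' at each match site.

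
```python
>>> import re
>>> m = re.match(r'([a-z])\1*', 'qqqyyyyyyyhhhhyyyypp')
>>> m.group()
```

'qqq'

`\1` has to match the exact text group 1 already captured.
`re.match` won't scan ahead — the pattern has to work from the very first character.
The match spans [0:3] → 'qqq'.
Captured: group 1 = 'q'.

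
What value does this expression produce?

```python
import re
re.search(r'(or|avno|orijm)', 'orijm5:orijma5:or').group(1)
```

The match spans [0:2] → 'or'.
Captured: group 1 = 'or'.

'or'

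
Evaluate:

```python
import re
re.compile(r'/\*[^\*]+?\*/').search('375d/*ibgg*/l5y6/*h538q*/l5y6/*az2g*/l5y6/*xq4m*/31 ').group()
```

'/*ibgg*/'

Unlike `match`, `search` isn't anchored — it looks for the pattern anywhere in the string.
The match spans [4:12] → '/*ibgg*/'.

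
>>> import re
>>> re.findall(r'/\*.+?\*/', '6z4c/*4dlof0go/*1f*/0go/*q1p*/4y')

['/*4dlof0go/*1f*/', '/*q1p*/']

A non-greedy quantifier consumes as few characters as it can — just enough that the remainder of the pattern still matches from where it stops; whatever follows it matches normally.
Since nothing is captured, `findall` lists the 2 matched substrings directly.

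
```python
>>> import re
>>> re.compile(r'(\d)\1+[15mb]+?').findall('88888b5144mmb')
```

['8', '4']

`\1` has to match the exact text group 1 already captured.
Because there's exactly one group, `findall` drops the full match and keeps group 1 from each hit.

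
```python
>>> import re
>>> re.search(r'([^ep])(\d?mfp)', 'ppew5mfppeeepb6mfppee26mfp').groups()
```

The pattern matches any character except [ep] (captured); then optionally a digit, then the literal 'mfp' (captured).
Unlike `match`, `search` isn't anchored — it looks for the pattern anywhere in the string.
The match spans [3:8] → 'w5mfp'.
Captured: group 1 = 'w', group 2 = '5mfp'.

('w', '5mfp')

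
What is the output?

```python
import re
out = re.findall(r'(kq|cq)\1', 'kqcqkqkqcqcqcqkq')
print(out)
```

`\1` is not a pattern — it's the concrete string captured by group 1, re-applied verbatim.
Because there's exactly one group, `findall` drops the full match and keeps group 1 from each hit.

['kq', 'cq']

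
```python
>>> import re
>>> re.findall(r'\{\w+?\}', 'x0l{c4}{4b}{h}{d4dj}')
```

['{c4}', '{4b}', '{h}', '{d4dj}']

Scanning left to right: at [3:7] → '{c4}'; at [7:11] → '{4b}'; at [11:14] → '{h}'; at [14:20] → '{d4dj}'.
`findall` yields the raw match text (4 of them) because the pattern has no groups.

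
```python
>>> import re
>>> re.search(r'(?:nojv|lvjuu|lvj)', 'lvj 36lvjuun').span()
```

(0, 3)

The match spans [0:3] → 'lvj'.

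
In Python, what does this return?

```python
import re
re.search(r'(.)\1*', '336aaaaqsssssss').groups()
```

('3',)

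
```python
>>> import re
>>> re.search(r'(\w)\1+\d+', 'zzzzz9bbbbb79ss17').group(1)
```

'z'

The match spans [0:6] → 'zzzzz9'.
Captured: group 1 = 'z'.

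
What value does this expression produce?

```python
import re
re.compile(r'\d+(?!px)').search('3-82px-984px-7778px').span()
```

(0, 1)

A negative assertion filters positions out without eating any characters.
`re.search` tries every starting position until one works.
The match spans [0:1] → '3'.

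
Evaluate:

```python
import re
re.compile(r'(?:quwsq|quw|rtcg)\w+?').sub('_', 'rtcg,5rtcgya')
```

Matches: at [6:11] → 'rtcgy'.
`sub` substitutes '_' at each match site.

'rtcg,5_a'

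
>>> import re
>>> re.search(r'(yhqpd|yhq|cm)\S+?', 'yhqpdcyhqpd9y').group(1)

'yhqpd'

`|` is ordered: at each position the engine commits to the first alternative that works.
`re.search` tries every starting position until one works.
The match spans [0:6] → 'yhqpdc'.
Captured: group 1 = 'yhqpd'.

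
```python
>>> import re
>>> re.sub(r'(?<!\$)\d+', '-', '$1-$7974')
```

The negative lookaround is zero-width — it rules out positions where the adjacent text would match, without consuming anything.
Matches: at [5:8] → '974'.
Each match is replaced by '-'.

'$1-$7-'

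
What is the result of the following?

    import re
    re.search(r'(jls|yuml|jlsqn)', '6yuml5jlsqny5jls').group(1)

'yuml'

The match spans [1:5] → 'yuml'.
Captured: group 1 = 'yuml'.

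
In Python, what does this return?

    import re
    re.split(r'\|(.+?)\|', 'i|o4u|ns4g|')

Because the quantifier is non-greedy, it stops expanding at the earliest point where the rest of the pattern can succeed.
Matches to split on: at [1:6] → '|o4u|'.
`re.split` interleaves the captured-group text with the surrounding fragments.

['i', 'o4u', 'ns4g|']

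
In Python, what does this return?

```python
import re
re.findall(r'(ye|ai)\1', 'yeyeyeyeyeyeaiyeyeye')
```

['ye', 'ye', 'ye', 'ye']

`\1` has to match the exact text group 1 already captured.
Matches: at [0:4] match 'yeye', group 1 = 'ye'; at [4:8] match 'yeye', group 1 = 'ye'; at [8:12] match 'yeye', group 1 = 'ye'; at [14:18] match 'yeye', group 1 = 'ye'.
One capturing group, so `findall` returns just the captured substring from each match — 4 in all.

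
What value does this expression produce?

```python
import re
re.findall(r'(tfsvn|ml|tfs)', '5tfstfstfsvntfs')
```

['tfs', 'tfs', 'tfsvn', 'tfs']

`|` is ordered: at each position the engine commits to the first alternative that works.
Because there's exactly one group, `findall` drops the full match and keeps group 1 from each hit.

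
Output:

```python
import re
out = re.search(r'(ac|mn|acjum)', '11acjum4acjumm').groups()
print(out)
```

('ac',)

The match spans [2:4] → 'ac'.
Captured: group 1 = 'ac'.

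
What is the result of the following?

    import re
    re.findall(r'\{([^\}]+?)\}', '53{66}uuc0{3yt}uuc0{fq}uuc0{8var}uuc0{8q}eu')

Because there's exactly one group, `findall` drops the full match and keeps group 1 from each hit.

['66', '3yt', 'fq', '8var', '8q']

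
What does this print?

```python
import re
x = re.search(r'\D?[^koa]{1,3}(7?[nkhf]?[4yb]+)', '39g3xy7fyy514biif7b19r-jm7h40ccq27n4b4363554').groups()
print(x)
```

('7fyy',)

Pattern: optionally a non-digit, then 1 to 3 of any character except [koa]; then optionally the literal '7', then optionally one of [nkhf], then one or more of one of [4yb] (captured).
`re.search` tries every starting position until one works.
The match spans [2:10] → 'g3xy7fyy'.
Captured: group 1 = '7fyy'.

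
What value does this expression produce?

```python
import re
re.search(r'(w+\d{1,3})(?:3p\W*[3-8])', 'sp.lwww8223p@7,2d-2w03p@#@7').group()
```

The match spans [4:14] → 'www8223p@7'.

'www8223p@7'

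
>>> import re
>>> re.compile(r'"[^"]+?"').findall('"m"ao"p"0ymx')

['"m"', '"p"']

Scanning left to right: at [0:3] → '"m"'; at [5:8] → '"p"'.
Since nothing is captured, `findall` lists the 2 matched substrings directly.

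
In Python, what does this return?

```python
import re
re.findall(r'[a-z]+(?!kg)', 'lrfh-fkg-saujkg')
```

Because the assertion is negative and zero-width, positions next to the forbidden text are skipped.
Scanning left to right: at [0:4] → 'lrfh'; at [5:8] → 'fkg'; at [9:15] → 'saujkg'.
`findall` yields the raw match text (3 of them) because the pattern has no groups.

['lrfh', 'fkg', 'saujkg']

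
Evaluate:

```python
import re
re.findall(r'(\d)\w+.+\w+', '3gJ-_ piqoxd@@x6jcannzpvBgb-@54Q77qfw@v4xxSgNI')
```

This matches a digit (captured); then one or more of a word character, then one or more of any character; then one or more of a word character.
Walking the string: at [0:46] match '3gJ-_ piqoxd@@x6jcannzpvBgb-@54Q77qfw@v4xxSgNI', group 1 = '3'.
`findall` collects group 1 from the one match (1 total).

['3']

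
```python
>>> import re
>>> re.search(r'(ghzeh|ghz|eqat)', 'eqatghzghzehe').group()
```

The match spans [0:4] → 'eqat'.

'eqat'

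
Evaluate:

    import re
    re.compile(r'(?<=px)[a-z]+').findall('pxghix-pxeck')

['ghix', 'eck']

Because the assertion is zero-width, the text it checks is not consumed and won't appear in the result.
Matches: at [2:6] → 'ghix'; at [9:12] → 'eck'.
Since nothing is captured, `findall` lists the 2 matched substrings directly.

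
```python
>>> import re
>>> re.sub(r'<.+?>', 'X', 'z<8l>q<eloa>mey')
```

'zXqXmey'

A non-greedy quantifier consumes as few characters as it can — just enough that the remainder of the pattern still matches from where it stops; whatever follows it matches normally.
`sub` substitutes 'X' at each match site.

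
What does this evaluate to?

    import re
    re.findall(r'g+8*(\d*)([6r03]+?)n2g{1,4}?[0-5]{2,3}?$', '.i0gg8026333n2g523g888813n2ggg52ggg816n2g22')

Pattern: one or more of the literal 'g', then zero or more of a literal '8'; then zero or more of a digit (captured); then one or more of one of [6r03] (lazy) (captured); then the literal 'n2', then 1 to 4 of the literal 'g' (lazy), then 2 to 3 of a character in [0-5] (lazy); then anchored at the end.
Matches: at [32:43] match 'ggg816n2g22', groups = ('1', '6').
`findall` packs the 2 group values into a tuple for every match.

[('1', '6')]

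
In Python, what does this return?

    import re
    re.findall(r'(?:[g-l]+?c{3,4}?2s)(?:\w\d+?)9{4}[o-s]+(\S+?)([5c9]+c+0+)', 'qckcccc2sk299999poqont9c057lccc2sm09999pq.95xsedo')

[('nt', '9c0')]

`findall` packs the 2 group values into a tuple for every match.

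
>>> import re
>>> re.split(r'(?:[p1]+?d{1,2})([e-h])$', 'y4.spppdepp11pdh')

['y4.spppde', 'h', '']

The pattern matches one or more of one of [p1] (lazy), then 1 to 2 of a literal 'd' (non-capturing group); then a character in [e-h] (captured); then anchored at the end.
Matches to split on: at [9:16] → 'pp11pdh'.
With a capturing group present, the delimiter's captured portion is kept in the result list.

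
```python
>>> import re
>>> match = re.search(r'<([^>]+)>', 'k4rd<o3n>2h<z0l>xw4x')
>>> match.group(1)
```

`search` walks the string left to right and returns the first match it finds.
The match spans [4:9] → '<o3n>'.
Captured: group 1 = 'o3n'.

'o3n'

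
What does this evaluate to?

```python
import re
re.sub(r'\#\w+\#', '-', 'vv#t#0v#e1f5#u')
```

Matches: at [2:5] → '#t#'; at [7:13] → '#e1f5#'.
`sub` substitutes '-' at each match site.

'vv-0v-u'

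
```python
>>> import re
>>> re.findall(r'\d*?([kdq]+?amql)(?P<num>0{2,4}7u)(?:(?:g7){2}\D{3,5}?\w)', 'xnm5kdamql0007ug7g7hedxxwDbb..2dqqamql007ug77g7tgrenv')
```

[('kdamql', '0007u')]

Pattern: zero or more of a digit (lazy); then one or more of one of [kdq] (lazy), then the literal 'am', then the literal 'ql' (captured); then 2 to 4 of the literal '0', then the literal '7u' (captured as 'num'); then the literal 'g7' repeated 2 times, then 3 to 5 of a non-digit (lazy), then a word character (non-capturing group).
Matches: at [3:23] match '5kdamql0007ug7g7hedx', groups = ('kdamql', '0007u').
Multiple groups make `findall` return tuples — one 2-tuple for the one match.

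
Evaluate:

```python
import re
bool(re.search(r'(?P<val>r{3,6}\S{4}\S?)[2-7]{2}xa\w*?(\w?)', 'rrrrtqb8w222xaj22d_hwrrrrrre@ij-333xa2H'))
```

False

The pattern matches 3 to 6 of a literal 'r', then exactly 4 of a non-whitespace character, then optionally a non-whitespace character (captured as 'val'); then exactly 2 of a character in [2-7], then the literal 'xa', then zero or more of a word character (lazy); then optionally a word character (captured).
`search` walks the string left to right and returns the first match it finds.
Here no position works, so the call returns None, and `bool(None)` is False.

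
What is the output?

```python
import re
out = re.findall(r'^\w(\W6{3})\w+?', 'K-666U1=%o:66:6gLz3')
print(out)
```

['-666']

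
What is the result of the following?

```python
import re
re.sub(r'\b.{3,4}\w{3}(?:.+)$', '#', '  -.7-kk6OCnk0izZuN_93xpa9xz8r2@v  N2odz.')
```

The pattern matches a word boundary (`\b`, zero-width); then 3 to 4 of any character, then exactly 3 of a word character; then one or more of any character (non-capturing group); then anchored at the end.
`sub` substitutes '#' at each match site.

'  -.#'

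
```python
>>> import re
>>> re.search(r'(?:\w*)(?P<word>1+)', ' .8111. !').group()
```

The pattern matches zero or more of a word character (non-capturing group); then one or more of a literal '1' (captured as 'word').
`search` walks the string left to right and returns the first match it finds.
The match spans [2:6] → '8111'.
Captured: group 1 = '1'.

'8111'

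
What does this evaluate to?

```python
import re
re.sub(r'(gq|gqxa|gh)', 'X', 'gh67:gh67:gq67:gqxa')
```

Branches in `(...|...)` are attempted left-to-right; the first branch that allows the whole pattern to succeed is taken.
Matches: at [0:2] → 'gh'; at [5:7] → 'gh'; at [10:12] → 'gq'; at [15:17] → 'gq'.
Each match is replaced by 'X'.

'X67:X67:X67:Xxa'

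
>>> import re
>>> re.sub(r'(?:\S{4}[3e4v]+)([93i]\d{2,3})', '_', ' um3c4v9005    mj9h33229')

Every occurrence is swapped for '_'.

' _    _'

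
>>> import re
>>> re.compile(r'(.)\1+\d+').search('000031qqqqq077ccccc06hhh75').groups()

After group 1 captures some text, `\1` only succeeds where that same text appears again.
`re.search` scans for the first position where the pattern succeeds.
The match spans [0:6] → '000031'.
Captured: group 1 = '0'.

('0',)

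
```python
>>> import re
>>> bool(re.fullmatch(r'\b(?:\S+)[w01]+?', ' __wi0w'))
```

`re.fullmatch` is like wrapping the pattern in `^…$` (in single-line mode).
Here there's no way to consume every character, so the call returns None, and `bool(None)` is False.

False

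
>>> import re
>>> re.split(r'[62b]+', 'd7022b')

['d70', '']

`split` removes every match and returns the 2 fragments in between.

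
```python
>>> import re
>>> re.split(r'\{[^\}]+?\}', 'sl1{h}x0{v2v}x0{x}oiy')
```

['sl1', 'x0', 'x0', 'oiy']

Matches to split on: at [3:6] → '{h}'; at [8:13] → '{v2v}'; at [15:18] → '{x}'.
`split` removes every match and returns the 4 fragments in between.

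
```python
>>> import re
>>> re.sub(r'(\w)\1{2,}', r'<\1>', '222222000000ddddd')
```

`\1` is not a pattern — it's the concrete string captured by group 1, re-applied verbatim.
Each match is replaced using the text its own group 1 captured.

'<2><0><d>'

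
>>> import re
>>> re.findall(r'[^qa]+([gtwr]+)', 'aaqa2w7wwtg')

The pattern matches one or more of any character except [qa]; then one or more of one of [gtwr] (captured).
Walking the string: at [4:11] match '2w7wwtg', group 1 = 'g'.
One capturing group, so `findall` returns just the captured substring from the one match — 1 in all.

['g']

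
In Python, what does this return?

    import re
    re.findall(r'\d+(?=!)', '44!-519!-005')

The `(?=…)`/`(?<=…)` assertion just peeks at neighbouring text; it doesn't advance the match position.
Matches: at [0:2] → '44'; at [4:7] → '519'.
Since nothing is captured, `findall` lists the 2 matched substrings directly.

['44', '519']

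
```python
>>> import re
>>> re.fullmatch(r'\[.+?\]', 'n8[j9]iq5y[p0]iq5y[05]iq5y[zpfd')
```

None

For `fullmatch`, every character of the input must be accounted for by the pattern.
Here there's no way to consume every character, so the call returns None.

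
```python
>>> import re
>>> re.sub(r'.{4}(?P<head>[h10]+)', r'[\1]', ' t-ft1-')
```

' [1]-'

Pattern: exactly 4 of any character; then one or more of one of [h10] (captured as 'head').
Matches: at [1:6] → 't-ft1'.
`\1` in the replacement pulls in group 1's text for each match.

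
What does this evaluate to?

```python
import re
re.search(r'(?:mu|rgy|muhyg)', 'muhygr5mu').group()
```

'mu'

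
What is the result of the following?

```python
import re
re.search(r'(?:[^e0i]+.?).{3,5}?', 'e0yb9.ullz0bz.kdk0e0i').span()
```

(2, 14)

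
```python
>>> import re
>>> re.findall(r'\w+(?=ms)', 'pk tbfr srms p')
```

['sr']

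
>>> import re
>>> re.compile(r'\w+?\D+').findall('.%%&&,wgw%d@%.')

['wgw%d@%.']

This matches one or more of a word character (lazy); then one or more of a non-digit.
With no groups in the pattern, `findall` gives back each whole match — 1 here.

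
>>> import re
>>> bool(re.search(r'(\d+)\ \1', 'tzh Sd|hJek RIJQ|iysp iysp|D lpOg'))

`\1` has to match the exact text group 1 already captured.
`search` walks the string left to right and returns the first match it finds.
Here nothing in the string fits, so the call returns None, and `bool(None)` is False.

False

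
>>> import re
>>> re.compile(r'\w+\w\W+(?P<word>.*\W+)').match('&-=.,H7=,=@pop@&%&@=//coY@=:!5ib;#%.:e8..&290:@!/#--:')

None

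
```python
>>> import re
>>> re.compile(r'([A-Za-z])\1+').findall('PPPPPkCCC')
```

['P', 'C']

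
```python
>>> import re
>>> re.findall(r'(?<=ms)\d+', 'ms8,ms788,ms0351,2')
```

Because the assertion is zero-width, the text it checks is not consumed and won't appear in the result.
No capturing groups, so `findall` returns the 3 full match strings.

['8', '788', '0351']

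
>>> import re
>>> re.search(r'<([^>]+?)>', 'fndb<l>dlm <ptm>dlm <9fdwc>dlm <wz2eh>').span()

`re.search` tries every starting position until one works.
The match spans [4:7] → '<l>'.
Captured: group 1 = 'l'.

(4, 7)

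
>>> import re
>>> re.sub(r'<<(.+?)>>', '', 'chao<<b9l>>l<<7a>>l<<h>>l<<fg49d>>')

'chaolll'

Every occurrence is swapped for ''.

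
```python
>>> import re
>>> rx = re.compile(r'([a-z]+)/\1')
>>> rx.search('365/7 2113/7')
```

None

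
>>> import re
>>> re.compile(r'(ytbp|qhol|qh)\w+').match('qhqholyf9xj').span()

`re.match` won't scan ahead — the pattern has to work from the very first character.
The match spans [0:11] → 'qhqholyf9xj'.
Captured: group 1 = 'qh'.

(0, 11)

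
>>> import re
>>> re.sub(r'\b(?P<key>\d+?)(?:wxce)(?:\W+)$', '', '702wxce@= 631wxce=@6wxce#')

'702wxce@= 631wxce=@'

The pattern matches a word boundary (`\b`, zero-width); then one or more of a digit (lazy) (captured as 'key'); then the literal 'wxc', then a literal 'e' (non-capturing group); then one or more of a non-word character (non-capturing group); then anchored at the end.
Matches: at [19:25] → '6wxce#'.
Every occurrence is swapped for ''.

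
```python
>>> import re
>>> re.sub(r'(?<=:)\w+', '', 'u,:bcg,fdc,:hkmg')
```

'u,:,fdc,:'

The `(?=…)`/`(?<=…)` assertion just peeks at neighbouring text; it doesn't advance the match position.
Every occurrence is swapped for ''.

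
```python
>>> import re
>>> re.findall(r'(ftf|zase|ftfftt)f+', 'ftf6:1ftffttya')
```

['ftf']

With a single group, `findall` returns only what that group captured — 1 item.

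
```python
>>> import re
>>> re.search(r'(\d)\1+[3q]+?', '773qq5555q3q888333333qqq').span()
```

(0, 3)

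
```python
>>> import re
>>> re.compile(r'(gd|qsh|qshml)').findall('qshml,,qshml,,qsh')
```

Alternation tries branches left to right and keeps the first one that lets the overall match succeed at that position.
Matches: at [0:3] match 'qsh', group 1 = 'qsh'; at [7:10] match 'qsh', group 1 = 'qsh'; at [14:17] match 'qsh', group 1 = 'qsh'.
Because there's exactly one group, `findall` drops the full match and keeps group 1 from each hit.

['qsh', 'qsh', 'qsh']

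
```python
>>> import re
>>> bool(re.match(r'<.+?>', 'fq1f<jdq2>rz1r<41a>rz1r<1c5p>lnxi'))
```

With `match`, the pattern is implicitly anchored at the beginning.
Here position 0 doesn't satisfy it, so the call returns None, and `bool(None)` is False.

False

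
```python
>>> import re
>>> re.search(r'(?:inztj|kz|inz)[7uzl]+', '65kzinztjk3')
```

None

`re.search` scans for the first position where the pattern succeeds.
Here no position works, so the call returns None.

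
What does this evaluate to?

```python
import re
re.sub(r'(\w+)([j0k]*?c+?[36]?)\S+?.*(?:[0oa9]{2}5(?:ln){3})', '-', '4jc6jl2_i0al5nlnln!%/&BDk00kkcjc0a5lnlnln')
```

'-'

This matches one or more of a word character (captured); then zero or more of one of [j0k] (lazy), then one or more of a literal 'c' (lazy), then optionally one of [36] (captured); then one or more of a non-whitespace character (lazy), then zero or more of any character; then exactly 2 of one of [0oa9], then the literal '5', then the literal 'ln' repeated 3 times (non-capturing group).
Each match is replaced by '-'.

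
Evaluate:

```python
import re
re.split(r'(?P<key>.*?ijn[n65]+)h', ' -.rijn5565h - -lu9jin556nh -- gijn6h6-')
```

['', ' -.rijn5565', '', ' - -lu9jin556nh -- gijn6', '6-']

The pattern matches zero or more of any character (lazy), then the literal 'ijn', then one or more of one of [n65] (captured as 'key'); then a literal 'h'.
Matches to split on: at [0:12] → ' -.rijn5565h'; at [12:37] → ' - -lu9jin556nh -- gijn6h'.
The group in the pattern means `split` returns the separators' captures alongside the pieces.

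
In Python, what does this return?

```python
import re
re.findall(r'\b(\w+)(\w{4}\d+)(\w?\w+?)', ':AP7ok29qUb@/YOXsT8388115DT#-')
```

This matches a word boundary (`\b`, zero-width); then one or more of a word character (captured); then exactly 4 of a word character, then one or more of a digit (captured); then optionally a word character, then one or more of a word character (lazy) (captured).
The `?` after the quantifier makes it lazy — it takes as little as possible before letting the rest of the pattern try.
Walking the string: at [1:10] match 'AP7ok29qU', groups = ('AP', '7ok29', 'qU'); at [13:27] match 'YOXsT8388115DT', groups = ('YOXsT83', '88115', 'DT').
`findall` packs the 3 group values into a tuple for every match.

[('AP', '7ok29', 'qU'), ('YOXsT83', '88115', 'DT')]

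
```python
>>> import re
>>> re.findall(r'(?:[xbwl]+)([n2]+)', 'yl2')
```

['2']

Because there's exactly one group, `findall` drops the full match and keeps group 1 from the one hit.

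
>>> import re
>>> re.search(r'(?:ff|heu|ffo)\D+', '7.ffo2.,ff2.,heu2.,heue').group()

'ffo'

Unlike `match`, `search` isn't anchored — it looks for the pattern anywhere in the string.
The match spans [2:5] → 'ffo'.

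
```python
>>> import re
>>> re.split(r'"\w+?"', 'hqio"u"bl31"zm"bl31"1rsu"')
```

Matches to split on: at [4:7] → '"u"'; at [11:15] → '"zm"'; at [19:25] → '"1rsu"'.
The string is cut at each match, leaving 4 pieces.

['hqio', 'bl31', 'bl31', '']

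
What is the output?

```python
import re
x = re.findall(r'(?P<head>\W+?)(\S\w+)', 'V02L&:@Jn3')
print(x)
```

This matches one or more of a non-word character (lazy) (captured as 'head'); then a non-whitespace character, then one or more of a word character (captured).
Lazy quantifiers expand one character at a time until the remainder of the pattern can match.
Scanning left to right: at [4:10] match '&:@Jn3', groups = ('&:', '@Jn3').
2 groups means the one result is a tuple of 2 captured strings — 1 here.

[('&:', '@Jn3')]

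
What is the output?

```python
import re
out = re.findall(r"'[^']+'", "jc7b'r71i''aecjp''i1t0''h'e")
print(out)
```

Walking the string: at [4:10] → "'r71i'"; at [10:17] → "'aecjp'"; at [17:23] → "'i1t0'"; at [23:26] → "'h'".
`findall` yields the raw match text (4 of them) because the pattern has no groups.

["'r71i'", "'aecjp'", "'i1t0'", "'h'"]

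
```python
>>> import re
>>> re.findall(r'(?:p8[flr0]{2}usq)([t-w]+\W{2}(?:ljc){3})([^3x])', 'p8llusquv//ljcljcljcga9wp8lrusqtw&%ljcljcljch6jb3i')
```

[('uv//ljcljcljc', 'g'), ('tw&%ljcljcljc', 'h')]

Pattern: the literal 'p8', then exactly 2 of one of [flr0], then the literal 'usq' (non-capturing group); then one or more of a character in [t-w], then exactly 2 of a non-word character, then the literal 'ljc' repeated 3 times (captured); then any character except [3x] (captured).
Scanning left to right: at [0:21] match 'p8llusquv//ljcljcljcg', groups = ('uv//ljcljcljc', 'g'); at [24:45] match 'p8lrusqtw&%ljcljcljch', groups = ('tw&%ljcljcljc', 'h').
Multiple groups make `findall` return tuples — one 2-tuple for each match.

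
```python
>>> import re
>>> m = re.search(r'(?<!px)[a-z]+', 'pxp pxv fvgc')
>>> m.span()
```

(0, 3)

`(?!…)`/`(?<!…)` only lets a position through if the neighbouring text does NOT match; no characters are consumed.
`re.search` scans for the first position where the pattern succeeds.
The match spans [0:3] → 'pxp'.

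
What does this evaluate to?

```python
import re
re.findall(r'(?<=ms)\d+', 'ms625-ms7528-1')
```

Because the assertion is zero-width, the text it checks is not consumed and won't appear in the result.
Since nothing is captured, `findall` lists the 2 matched substrings directly.

['625', '7528']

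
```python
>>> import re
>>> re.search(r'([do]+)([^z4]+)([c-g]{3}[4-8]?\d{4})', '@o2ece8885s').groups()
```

('o', '2', 'ece8885')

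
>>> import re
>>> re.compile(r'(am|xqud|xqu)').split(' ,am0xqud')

[' ,', 'am', '0', 'xqud', '']

`|` is ordered: at each position the engine commits to the first alternative that works.
`re.split` interleaves the captured-group text with the surrounding fragments.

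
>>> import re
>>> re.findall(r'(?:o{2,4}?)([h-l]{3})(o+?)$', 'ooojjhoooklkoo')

[('klk', 'oo')]

With 2 capturing groups, `findall` returns a 2-tuple per match.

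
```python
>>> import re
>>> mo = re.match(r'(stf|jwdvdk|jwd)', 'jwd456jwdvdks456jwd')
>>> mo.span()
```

`re.match` won't scan ahead — the pattern has to work from the very first character.
The match spans [0:3] → 'jwd'.
Captured: group 1 = 'jwd'.

(0, 3)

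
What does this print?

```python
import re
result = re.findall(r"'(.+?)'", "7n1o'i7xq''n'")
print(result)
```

Matches: at [4:10] match "'i7xq'", group 1 = 'i7xq'; at [10:13] match "'n'", group 1 = 'n'.
Because there's exactly one group, `findall` drops the full match and keeps group 1 from each hit.

['i7xq', 'n']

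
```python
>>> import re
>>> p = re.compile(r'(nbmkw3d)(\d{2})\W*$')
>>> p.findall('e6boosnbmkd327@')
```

[]

`findall` packs the 2 group values into a tuple for every match.
Nothing in the string satisfies the pattern, so the list is empty.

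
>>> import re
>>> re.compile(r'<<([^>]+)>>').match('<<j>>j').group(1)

`match` is anchored at position 0; if the pattern doesn't fit there, it returns None.
The match spans [0:5] → '<<j>>'.
Captured: group 1 = 'j'.

'j'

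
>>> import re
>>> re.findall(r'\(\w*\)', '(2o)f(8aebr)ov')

Scanning left to right: at [0:4] → '(2o)'; at [5:12] → '(8aebr)'.
Since nothing is captured, `findall` lists the 2 matched substrings directly.

['(2o)', '(8aebr)']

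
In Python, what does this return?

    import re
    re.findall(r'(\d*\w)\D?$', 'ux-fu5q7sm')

['7s']

This matches zero or more of a digit, then a word character (captured); then optionally a non-digit; then anchored at the end.
One capturing group, so `findall` returns just the captured substring from the one match — 1 in all.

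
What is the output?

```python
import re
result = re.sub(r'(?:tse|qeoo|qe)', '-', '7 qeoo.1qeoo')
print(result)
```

7 -.1-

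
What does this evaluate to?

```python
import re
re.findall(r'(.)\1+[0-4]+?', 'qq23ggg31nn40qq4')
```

['q', 'g', 'n', 'q']

`\1` has to match the exact text group 1 already captured.
Walking the string: at [0:3] match 'qq2', group 1 = 'q'; at [4:8] match 'ggg3', group 1 = 'g'; at [9:12] match 'nn4', group 1 = 'n'; at [13:16] match 'qq4', group 1 = 'q'.
`findall` collects group 1 from each match (4 total).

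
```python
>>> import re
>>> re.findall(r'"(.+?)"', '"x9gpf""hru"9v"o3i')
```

Because there's exactly one group, `findall` drops the full match and keeps group 1 from each hit.

['x9gpf', 'hru']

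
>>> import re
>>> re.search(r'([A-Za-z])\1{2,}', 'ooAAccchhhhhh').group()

'ccc'

After group 1 captures some text, `\1` only succeeds where that same text appears again.
`search` walks the string left to right and returns the first match it finds.
The match spans [4:7] → 'ccc'.
Captured: group 1 = 'c'.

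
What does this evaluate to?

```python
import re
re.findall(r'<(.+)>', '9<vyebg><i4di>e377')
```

Walking the string: at [1:14] match '<vyebg><i4di>', group 1 = 'vyebg><i4di'.
`findall` collects group 1 from the one match (1 total).

['vyebg><i4di']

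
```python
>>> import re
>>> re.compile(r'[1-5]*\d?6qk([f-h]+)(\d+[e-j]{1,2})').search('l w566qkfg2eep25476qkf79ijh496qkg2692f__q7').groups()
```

('fg', '2ee')

The pattern matches zero or more of a character in [1-5], then optionally a digit, then the literal '6qk'; then one or more of a character in [f-h] (captured); then one or more of a digit, then 1 to 2 of a character in [e-j] (captured).
Unlike `match`, `search` isn't anchored — it looks for the pattern anywhere in the string.
The match spans [3:13] → '566qkfg2ee'.
Captured: group 1 = 'fg', group 2 = '2ee'.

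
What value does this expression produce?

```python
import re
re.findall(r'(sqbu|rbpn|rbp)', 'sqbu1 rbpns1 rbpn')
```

['sqbu', 'rbpn', 'rbpn']

Alternation tries branches left to right and keeps the first one that lets the overall match succeed at that position.
Scanning left to right: at [0:4] match 'sqbu', group 1 = 'sqbu'; at [6:10] match 'rbpn', group 1 = 'rbpn'; at [13:17] match 'rbpn', group 1 = 'rbpn'.
With a single group, `findall` returns only what that group captured — 3 items.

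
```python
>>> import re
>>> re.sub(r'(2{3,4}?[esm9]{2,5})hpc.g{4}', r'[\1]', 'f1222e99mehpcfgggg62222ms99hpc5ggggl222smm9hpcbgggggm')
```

'f1[222e99me]6[2222ms99]l[222smm9]gm'

Pattern: 3 to 4 of the literal '2' (lazy), then 2 to 5 of one of [esm9] (captured); then the literal 'hpc', then any character, then exactly 4 of the literal 'g'.
Matches: at [2:18] → '222e99mehpcfgggg'; at [19:35] → '2222ms99hpc5gggg'; at [36:51] → '222smm9hpcbgggg'.
The replacement refers to a captured group, so each match is rewritten using its own captured text.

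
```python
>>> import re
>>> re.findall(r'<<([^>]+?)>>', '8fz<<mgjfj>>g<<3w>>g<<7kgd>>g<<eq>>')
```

['mgjfj', '3w', '7kgd', 'eq']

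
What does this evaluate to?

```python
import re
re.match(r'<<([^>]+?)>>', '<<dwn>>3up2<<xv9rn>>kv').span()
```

(0, 7)

`re.match` won't scan ahead — the pattern has to work from the very first character.
The match spans [0:7] → '<<dwn>>'.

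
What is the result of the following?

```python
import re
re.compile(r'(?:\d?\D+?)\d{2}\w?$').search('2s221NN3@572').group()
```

The match spans [7:12] → '3@572'.

'3@572'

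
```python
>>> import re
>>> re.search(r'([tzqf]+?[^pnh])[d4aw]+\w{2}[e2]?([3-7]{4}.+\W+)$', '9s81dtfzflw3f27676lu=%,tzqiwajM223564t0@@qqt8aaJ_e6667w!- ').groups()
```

Pattern: one or more of one of [tzqf] (lazy), then any character except [pnh] (captured); then one or more of one of [d4aw]; then exactly 2 of a word character, then optionally one of [e2]; then exactly 4 of a character in [3-7], then one or more of any character, then one or more of a non-word character (captured); then anchored at the end.
`search` walks the string left to right and returns the first match it finds.
The match spans [5:58] → 'tfzflw3f27676lu=%,tzqiwajM223564t0@@qqt8aaJ_e6667w!- '.
Captured: group 1 = 'tfzfl', group 2 = '7676lu=%,tzqiwajM223564t0@@qqt8aaJ_e6667w!- '.

('tfzfl', '7676lu=%,tzqiwajM223564t0@@qqt8aaJ_e6667w!- ')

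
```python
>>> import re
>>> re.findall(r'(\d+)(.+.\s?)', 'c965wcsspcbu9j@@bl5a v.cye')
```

[('965', 'wcsspcbu9j@@bl5a v.cye')]

Pattern: one or more of a digit (captured); then one or more of any character, then any character, then optionally whitespace (captured).
Walking the string: at [1:26] match '965wcsspcbu9j@@bl5a v.cye', groups = ('965', 'wcsspcbu9j@@bl5a v.cye').
2 groups means the one result is a tuple of 2 captured strings — 1 here.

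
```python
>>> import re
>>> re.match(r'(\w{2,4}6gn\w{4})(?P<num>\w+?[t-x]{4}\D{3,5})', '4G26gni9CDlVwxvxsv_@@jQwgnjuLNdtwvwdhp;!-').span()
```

(0, 21)

`re.match` won't scan ahead — the pattern has to work from the very first character.
The match spans [0:21] → '4G26gni9CDlVwxvxsv_@@'.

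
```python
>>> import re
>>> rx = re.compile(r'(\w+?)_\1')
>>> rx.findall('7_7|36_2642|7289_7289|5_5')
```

['7', '7289', '5']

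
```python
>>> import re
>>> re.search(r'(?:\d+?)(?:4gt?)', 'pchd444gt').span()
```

The match spans [4:9] → '444gt'.

(4, 9)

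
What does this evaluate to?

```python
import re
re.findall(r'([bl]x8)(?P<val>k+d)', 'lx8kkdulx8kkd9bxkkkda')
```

[('lx8', 'kkd'), ('lx8', 'kkd')]

With 2 capturing groups, `findall` returns a 2-tuple per match.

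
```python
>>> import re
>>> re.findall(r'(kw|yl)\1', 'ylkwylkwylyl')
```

A backreference is literal: `\1` must see the identical characters the first group matched.
One capturing group, so `findall` returns just the captured substring from the one match — 1 in all.

['yl']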